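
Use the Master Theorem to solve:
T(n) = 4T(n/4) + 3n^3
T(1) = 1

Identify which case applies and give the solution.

a=4, b=4, f(n)=3n^3. log_4(4) = 1. Since c=3 > 1 and the regularity condition holds (4(n/4)^3 = (4/4^3)n^3 with 4/4^3 < 1), Case 3 applies: T(n) = Θ(f(n)) = O(n^3).

Answer: O(n^3) - Case 3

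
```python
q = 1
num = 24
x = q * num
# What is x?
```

Trace:
`q = 1` → q = 1
`num = 24` → num = 24
`x = q * num` → x = 24
So x = 24

Answer: 24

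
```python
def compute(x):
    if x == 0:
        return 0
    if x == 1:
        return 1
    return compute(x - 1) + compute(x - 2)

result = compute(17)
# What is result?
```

Build up from base cases: compute(0)=0, compute(1)=1, compute(2)=1, compute(3)=2, compute(4)=3, compute(5)=5, compute(6)=8, ..., compute(17)=1597

Answer: 1597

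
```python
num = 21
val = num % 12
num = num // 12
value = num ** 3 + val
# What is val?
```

Trace:
`num = 21` → num = 21
`val = num % 12` → val = 9
`num = num // 12` → num = 1
`value = num ** 3 + val` → value = 10
So val = 9

Answer: 9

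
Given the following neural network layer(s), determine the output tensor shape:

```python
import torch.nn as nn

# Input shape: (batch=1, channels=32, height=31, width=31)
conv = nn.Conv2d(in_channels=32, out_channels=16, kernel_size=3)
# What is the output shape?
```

Input: (1, 32, 31, 31) -> Output: (1, 16, 29, 29)

Answer: (1, 16, 29, 29)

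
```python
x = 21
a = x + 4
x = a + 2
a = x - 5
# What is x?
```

Trace:
`x = 21` → x = 21
`a = x + 4` → a = 25
`x = a + 2` → x = 27
`a = x - 5` → a = 22
So x = 27

Answer: 27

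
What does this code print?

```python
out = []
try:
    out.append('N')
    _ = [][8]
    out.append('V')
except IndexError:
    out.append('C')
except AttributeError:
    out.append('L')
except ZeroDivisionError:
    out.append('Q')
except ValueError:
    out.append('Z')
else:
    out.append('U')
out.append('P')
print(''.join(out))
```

Execution trace: 'N' (try body) → 'C' (except IndexError) → 'P' (after the try/except). Output: NCP

Answer: NCP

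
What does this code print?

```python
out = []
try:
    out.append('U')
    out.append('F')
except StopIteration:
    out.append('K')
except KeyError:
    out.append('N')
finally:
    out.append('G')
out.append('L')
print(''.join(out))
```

Execution trace: 'U' (try body) → 'F' (try body, no exception) → 'G' (finally) → 'L' (after the try/except). Output: UFGL

Answer: UFGL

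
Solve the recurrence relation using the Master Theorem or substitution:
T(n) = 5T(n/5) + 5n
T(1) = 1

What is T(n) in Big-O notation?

By Master Theorem: a=5, b=5, f(n)=5n. Since log_5(5) = 1 and f(n) = Θ(n^1), Case 2 applies. T(n) = O(n log n).

Answer: O(n log n)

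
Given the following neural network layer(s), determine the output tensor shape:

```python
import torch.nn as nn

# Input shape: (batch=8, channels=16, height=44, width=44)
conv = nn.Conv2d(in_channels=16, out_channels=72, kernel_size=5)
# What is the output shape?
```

Input: (8, 16, 44, 44) -> Output: (8, 72, 40, 40)

Answer: (8, 72, 40, 40)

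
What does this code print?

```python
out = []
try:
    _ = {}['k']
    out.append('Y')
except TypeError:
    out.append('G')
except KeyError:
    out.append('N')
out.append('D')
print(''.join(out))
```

Execution trace: 'N' (except KeyError) → 'D' (after the try/except). Output: ND

Answer: ND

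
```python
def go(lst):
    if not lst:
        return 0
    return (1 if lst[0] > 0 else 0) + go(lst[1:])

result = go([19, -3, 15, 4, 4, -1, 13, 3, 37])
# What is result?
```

Count of positive elements in [19, -3, 15, 4, 4, -1, 13, 3, 37] = 7

Answer: 7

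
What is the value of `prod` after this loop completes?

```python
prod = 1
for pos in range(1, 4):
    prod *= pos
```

3! = 6
`prod` takes the values: 1 → 2 → 6

Answer: 6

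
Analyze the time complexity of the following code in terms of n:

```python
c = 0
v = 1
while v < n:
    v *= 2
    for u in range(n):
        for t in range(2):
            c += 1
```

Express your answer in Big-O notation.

Each loop level contributes: log n × n × 1. Multiplying the contributions gives O(n log n).

Answer: O(n log n)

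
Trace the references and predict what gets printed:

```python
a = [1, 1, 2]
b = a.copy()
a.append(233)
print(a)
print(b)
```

Key concept: list.copy() creates independent copy.
Step by step:
`a = [1, 1, 2]` → a = [1, 1, 2]
`b = a.copy()` → b = [1, 1, 2]
`a.append(233)` → a = [1, 1, 2, 233]
`print(a)` → prints [1, 1, 2, 233]
`print(b)` → prints [1, 1, 2]

Answer:
[1, 1, 2, 233]
[1, 1, 2]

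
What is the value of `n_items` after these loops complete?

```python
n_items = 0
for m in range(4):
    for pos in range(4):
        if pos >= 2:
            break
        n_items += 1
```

Inner breaks at 2, outer runs 4 times
`n_items` takes the values: 0 → 1 → 2 → 3 → 4 → 5 → 6 → 7 → 8

Answer: 8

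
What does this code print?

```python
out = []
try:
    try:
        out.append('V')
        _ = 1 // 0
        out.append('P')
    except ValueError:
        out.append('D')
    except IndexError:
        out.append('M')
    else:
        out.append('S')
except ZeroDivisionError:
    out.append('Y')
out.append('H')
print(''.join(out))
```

Execution trace: 'V' (try body) → 'Y' (outer except ZeroDivisionError) → 'H' (after the try/except). Output: VYH

Answer: VYH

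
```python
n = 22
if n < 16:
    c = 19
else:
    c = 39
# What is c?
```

Trace:
`n = 22` → n = 22
`if n < 16: ...` → n < 16 is False, take else branch → c = 39
So c = 39

Answer: 39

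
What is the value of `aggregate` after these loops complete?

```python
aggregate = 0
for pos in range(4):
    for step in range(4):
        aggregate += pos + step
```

Sum of all pos+step for pos,step in 4x4
`aggregate` takes the values: 0 → 1 → 3 → 6 → 7 → 9 → 12 → 16 → 18 → 21 → 25 → 30 → 33 → 37 → 42 → 48

Answer: 48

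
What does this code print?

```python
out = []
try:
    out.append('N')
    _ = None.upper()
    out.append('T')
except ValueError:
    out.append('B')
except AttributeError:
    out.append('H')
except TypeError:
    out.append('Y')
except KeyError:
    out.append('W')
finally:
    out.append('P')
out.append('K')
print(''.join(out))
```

Execution trace: 'N' (try body) → 'H' (except AttributeError) → 'P' (finally) → 'K' (after the try/except). Output: NHPK

Answer: NHPK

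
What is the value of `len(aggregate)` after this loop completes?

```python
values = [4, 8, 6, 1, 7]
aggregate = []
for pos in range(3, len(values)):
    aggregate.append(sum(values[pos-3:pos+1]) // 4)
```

Number of 4-element averages
`aggregate` takes the values: [] → [4] → [4, 5]
So `len(aggregate)` = 2

Answer: 2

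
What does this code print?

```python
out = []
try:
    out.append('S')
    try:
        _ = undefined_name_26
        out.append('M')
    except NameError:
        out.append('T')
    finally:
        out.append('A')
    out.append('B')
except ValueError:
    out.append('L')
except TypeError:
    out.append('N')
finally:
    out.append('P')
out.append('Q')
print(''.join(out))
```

Execution trace: 'S' (try body) → 'T' (inner except NameError) → 'A' (inner finally) → 'B' (try body, no exception) → 'P' (finally) → 'Q' (after the try/except). Output: STABPQ

Answer: STABPQ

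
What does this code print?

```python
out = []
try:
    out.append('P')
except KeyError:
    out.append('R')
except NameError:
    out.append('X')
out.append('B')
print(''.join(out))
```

Execution trace: 'P' (try body, no exception) → 'B' (after the try/except). Output: PB

Answer: PB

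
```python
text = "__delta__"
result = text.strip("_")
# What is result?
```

Trace:
`text = "__delta__"` → text = '__delta__'
`result = text.strip("_")` → result = 'delta'
So result = 'delta'

Answer: 'delta'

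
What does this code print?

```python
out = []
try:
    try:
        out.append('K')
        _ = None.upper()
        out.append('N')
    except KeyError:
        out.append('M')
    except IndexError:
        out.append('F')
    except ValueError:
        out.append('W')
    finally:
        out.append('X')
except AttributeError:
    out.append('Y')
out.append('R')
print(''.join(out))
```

Execution trace: 'K' (inner try body) → 'X' (inner finally) → 'Y' (outer except AttributeError) → 'R' (after the try/except). Output: KXYR

Answer: KXYR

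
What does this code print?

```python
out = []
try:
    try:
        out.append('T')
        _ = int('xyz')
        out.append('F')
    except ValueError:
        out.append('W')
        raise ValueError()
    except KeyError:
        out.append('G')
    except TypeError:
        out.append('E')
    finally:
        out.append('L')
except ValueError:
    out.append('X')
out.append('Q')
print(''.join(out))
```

Execution trace: 'T' (inner try body) → 'W' (inner except ValueError) → 'L' (inner finally) → 'X' (outer except ValueError) → 'Q' (after the try/except). Output: TWLXQ

Answer: TWLXQ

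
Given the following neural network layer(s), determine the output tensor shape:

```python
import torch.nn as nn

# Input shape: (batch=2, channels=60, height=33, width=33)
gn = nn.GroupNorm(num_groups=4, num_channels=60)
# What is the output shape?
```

Input: (2, 60, 33, 33) -> Output: (2, 60, 33, 33)

Answer: (2, 60, 33, 33)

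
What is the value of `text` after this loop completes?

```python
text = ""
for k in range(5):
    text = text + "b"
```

Repeat 'b' 5 times
`text` takes the values: "" → "b" → "bb" → "bbb" → "bbbb" → "bbbbb"

Answer: "bbbbb"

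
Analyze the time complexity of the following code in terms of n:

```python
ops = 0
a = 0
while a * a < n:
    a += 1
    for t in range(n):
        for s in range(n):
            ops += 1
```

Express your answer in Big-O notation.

Each loop level contributes: √n × n × n. Multiplying the contributions gives O(n^2√n).

Answer: O(n^2√n)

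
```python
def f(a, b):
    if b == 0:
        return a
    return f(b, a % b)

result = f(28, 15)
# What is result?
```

f(28, 15) -> f(15, 13) -> f(13, 2) -> f(2, 1) -> f(1, 0) -> 1

Answer: 1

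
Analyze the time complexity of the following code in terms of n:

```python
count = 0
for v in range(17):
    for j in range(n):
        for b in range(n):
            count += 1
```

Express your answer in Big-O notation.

Each loop level contributes: 1 × n × n. Multiplying the contributions gives O(n^2).

Answer: O(n^2)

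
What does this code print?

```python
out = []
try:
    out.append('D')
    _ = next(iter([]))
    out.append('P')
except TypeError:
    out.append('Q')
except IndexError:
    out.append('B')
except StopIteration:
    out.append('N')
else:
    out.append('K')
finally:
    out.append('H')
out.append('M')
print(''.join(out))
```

Execution trace: 'D' (try body) → 'N' (except StopIteration) → 'H' (finally) → 'M' (after the try/except). Output: DNHM

Answer: DNHM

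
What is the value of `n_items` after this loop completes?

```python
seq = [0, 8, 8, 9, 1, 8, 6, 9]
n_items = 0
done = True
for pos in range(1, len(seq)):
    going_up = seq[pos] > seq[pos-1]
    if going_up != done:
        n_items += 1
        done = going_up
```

Count direction changes in [0, 8, 8, 9, 1, 8, 6, 9]
`n_items` takes the values: 0 → 1 → 2 → 3 → 4 → 5 → 6

Answer: 6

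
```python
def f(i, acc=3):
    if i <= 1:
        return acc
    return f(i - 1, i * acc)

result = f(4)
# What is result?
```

Accumulator trace (n, acc): (4, 3) -> (3, 12) -> (2, 36) -> (1, 72) -> return 72

Answer: 72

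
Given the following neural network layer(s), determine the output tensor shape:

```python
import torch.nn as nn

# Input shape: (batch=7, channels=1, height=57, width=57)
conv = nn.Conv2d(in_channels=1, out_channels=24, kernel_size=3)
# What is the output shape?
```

Input: (7, 1, 57, 57) -> Output: (7, 24, 55, 55)

Answer: (7, 24, 55, 55)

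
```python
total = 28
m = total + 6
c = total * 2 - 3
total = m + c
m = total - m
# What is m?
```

Trace:
`total = 28` → total = 28
`m = total + 6` → m = 34
`c = total * 2 - 3` → c = 53
`total = m + c` → total = 87
`m = total - m` → m = 53
So m = 53

Answer: 53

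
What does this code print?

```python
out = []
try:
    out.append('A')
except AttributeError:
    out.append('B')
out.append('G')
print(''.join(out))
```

Execution trace: 'A' (try body, no exception) → 'G' (after the try/except). Output: AG

Answer: AG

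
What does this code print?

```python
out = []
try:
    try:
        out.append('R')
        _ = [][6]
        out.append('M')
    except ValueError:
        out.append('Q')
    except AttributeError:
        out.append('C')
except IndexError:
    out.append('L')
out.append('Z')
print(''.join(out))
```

Execution trace: 'R' (try body) → 'L' (outer except IndexError) → 'Z' (after the try/except). Output: RLZ

Answer: RLZ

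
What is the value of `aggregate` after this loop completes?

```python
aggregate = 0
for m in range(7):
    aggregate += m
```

Sum of 0 to 6 = 21
`aggregate` takes the values: 0 → 1 → 3 → 6 → 10 → 15 → 21

Answer: 21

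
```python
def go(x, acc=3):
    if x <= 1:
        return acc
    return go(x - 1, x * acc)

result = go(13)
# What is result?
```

Accumulator trace (n, acc): (13, 3) -> (12, 39) -> (11, 468) -> (10, 5148) -> (9, 51480) -> (8, 463320) -> (7, 3706560) -> (6, 25945920) -> (5, 155675520) -> (4, 778377600) -> (3, 3113510400) -> (2, 9340531200) -> (1, 18681062400) -> return 18681062400

Answer: 18681062400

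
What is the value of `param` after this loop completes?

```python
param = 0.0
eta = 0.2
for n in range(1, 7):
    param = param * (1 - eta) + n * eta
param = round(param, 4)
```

Moving average with lr=0.2
`param` takes the values: 0.0 → 0.2 → 0.56 → 1.048 → 1.6384 → 2.31072 → 3.048576 → 3.0486

Answer: 3.0486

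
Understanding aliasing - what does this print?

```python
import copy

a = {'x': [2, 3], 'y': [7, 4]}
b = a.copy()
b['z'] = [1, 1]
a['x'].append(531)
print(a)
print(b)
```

Key concept: shallow copy of dict with mutable values.
Step by step:
`a = {'x': [2, 3], 'y': [7, 4]}` → a = {'x': [2, 3], 'y': [7, 4]}
`b = a.copy()` → b = {'x': [2, 3], 'y': [7, 4]}
`b['z'] = [1, 1]` → b = {'x': [2, 3], 'y': [7, 4], 'z': [1, 1]}
`a['x'].append(531)` → a = {'x': [2, 3, 531], 'y': [7, 4]}; b = {'x': [2, 3, 531], 'y': [7, 4], 'z': [1, 1]}
`print(a)` → prints {'x': [2, 3, 531], 'y': [7, 4]}
`print(b)` → prints {'x': [2, 3, 531], 'y': [7, 4], 'z': [1, 1]}

Answer:
{'x': [2, 3, 531], 'y': [7, 4]}
{'x': [2, 3, 531], 'y': [7, 4], 'z': [1, 1]}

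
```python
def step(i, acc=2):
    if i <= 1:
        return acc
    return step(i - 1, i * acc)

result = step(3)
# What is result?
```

Accumulator trace (n, acc): (3, 2) -> (2, 6) -> (1, 12) -> return 12

Answer: 12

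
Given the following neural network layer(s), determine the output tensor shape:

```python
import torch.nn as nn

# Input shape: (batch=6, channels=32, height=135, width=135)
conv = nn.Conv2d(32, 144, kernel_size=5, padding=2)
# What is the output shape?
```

Input: (6, 32, 135, 135) -> Output: (6, 144, 135, 135)

Answer: (6, 144, 135, 135)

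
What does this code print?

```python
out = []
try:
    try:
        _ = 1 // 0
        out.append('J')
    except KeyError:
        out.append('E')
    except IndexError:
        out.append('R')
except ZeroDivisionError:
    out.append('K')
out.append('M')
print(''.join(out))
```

Execution trace: 'K' (outer except ZeroDivisionError) → 'M' (after the try/except). Output: KM

Answer: KM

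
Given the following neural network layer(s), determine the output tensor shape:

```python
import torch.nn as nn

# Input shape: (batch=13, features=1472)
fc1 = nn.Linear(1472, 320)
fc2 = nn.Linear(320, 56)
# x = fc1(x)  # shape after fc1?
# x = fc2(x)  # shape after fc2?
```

Input: (13, 1472) -> after fc1: (13, 320) -> Output: (13, 56)

Answer: (13, 56)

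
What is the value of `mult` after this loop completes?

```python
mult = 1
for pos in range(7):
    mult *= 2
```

2^7 = 128
`mult` takes the values: 1 → 2 → 4 → 8 → 16 → 32 → 64 → 128

Answer: 128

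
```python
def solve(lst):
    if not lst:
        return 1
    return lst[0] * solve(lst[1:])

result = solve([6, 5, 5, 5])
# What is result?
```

Product over [6, 5, 5, 5] = 6 * 5 * 5 * 5 = 750

Answer: 750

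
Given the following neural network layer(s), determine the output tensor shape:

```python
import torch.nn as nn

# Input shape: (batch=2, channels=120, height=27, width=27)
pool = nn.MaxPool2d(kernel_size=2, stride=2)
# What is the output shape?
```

Input: (2, 120, 27, 27) -> Output: (2, 120, 13, 13)

Answer: (2, 120, 13, 13)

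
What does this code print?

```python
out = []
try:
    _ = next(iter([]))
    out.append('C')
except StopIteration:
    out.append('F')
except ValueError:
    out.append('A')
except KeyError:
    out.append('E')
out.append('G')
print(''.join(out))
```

Execution trace: 'F' (except StopIteration) → 'G' (after the try/except). Output: FG

Answer: FG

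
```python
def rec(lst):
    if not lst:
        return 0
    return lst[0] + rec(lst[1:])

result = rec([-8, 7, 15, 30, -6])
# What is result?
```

(-8) + 7 + 15 + 30 + (-6) + 0 = 38

Answer: 38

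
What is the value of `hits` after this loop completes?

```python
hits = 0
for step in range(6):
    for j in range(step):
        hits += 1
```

Triangle number: 0+1+2+...+5
`hits` takes the values: 0 → 1 → 2 → 3 → 4 → 5 → 6 → 7 → 8 → 9 → 10 → 11 → 12 → 13 → 14 → 15

Answer: 15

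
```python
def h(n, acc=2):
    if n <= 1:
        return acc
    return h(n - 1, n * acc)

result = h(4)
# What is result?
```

Accumulator trace (n, acc): (4, 2) -> (3, 8) -> (2, 24) -> (1, 48) -> return 48

Answer: 48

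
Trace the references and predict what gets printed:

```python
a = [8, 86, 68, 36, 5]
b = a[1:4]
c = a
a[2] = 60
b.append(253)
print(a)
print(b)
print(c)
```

Key concept: slice vs alias.
Step by step:
`a = [8, 86, 68, 36, 5]` → a = [8, 86, 68, 36, 5]
`b = a[1:4]` → b = [86, 68, 36]
`c = a` → c = [8, 86, 68, 36, 5] (same object as a)
`a[2] = 60` → a = [8, 86, 60, 36, 5] (same object as c); c = [8, 86, 60, 36, 5] (same object as a)
`b.append(253)` → b = [86, 68, 36, 253]
`print(a)` → prints [8, 86, 60, 36, 5]
`print(b)` → prints [86, 68, 36, 253]
`print(c)` → prints [8, 86, 60, 36, 5]

Answer:
[8, 86, 60, 36, 5]
[86, 68, 36, 253]
[8, 86, 60, 36, 5]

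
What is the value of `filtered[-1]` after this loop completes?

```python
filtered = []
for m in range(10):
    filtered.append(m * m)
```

Last element of squares 0 to 9
`filtered` takes the values: [] → [0] → [0, 1] → [0, 1, 4] → [0, 1, 4, 9] → [0, 1, 4, 9, 16] → [0, 1, 4, 9, 16, 25] → [0, 1, 4, 9, 16, 25, 36] → [0, 1, 4, 9, 16, 25, 36, 49] → [0, 1, 4, 9, 16, 25, 36, 49, 64] → [0, 1, 4, 9, 16, 25, 36, 49, 64, 81]
So `filtered[-1]` = 81

Answer: 81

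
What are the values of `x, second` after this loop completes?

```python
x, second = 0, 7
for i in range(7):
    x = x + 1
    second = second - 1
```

x goes 0→7, second goes 7→0
`x, second` takes the values: (0, 7) → (1, 7) → (1, 6) → (2, 6) → (2, 5) → (3, 5) → (3, 4) → (4, 4) → (4, 3) → (5, 3) → (5, 2) → (6, 2) → (6, 1) → (7, 1) → (7, 0)

Answer: 7, 0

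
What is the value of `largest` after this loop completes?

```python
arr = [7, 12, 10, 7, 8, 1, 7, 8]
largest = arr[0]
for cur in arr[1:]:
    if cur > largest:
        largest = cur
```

Maximum of [7, 12, 10, 7, 8, 1, 7, 8]
`largest` takes the values: 7 → 12

Answer: 12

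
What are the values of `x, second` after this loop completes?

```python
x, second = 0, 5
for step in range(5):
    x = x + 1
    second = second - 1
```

x goes 0→5, second goes 5→0
`x, second` takes the values: (0, 5) → (1, 5) → (1, 4) → (2, 4) → (2, 3) → (3, 3) → (3, 2) → (4, 2) → (4, 1) → (5, 1) → (5, 0)

Answer: 5, 0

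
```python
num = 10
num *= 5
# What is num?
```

Trace:
`num = 10` → num = 10
`num *= 5` → num = 50
So num = 50

Answer: 50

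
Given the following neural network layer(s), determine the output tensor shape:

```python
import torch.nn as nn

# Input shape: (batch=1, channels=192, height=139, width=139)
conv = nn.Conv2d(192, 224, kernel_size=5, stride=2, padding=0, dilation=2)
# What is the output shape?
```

Input: (1, 192, 139, 139) -> Output: (1, 224, 66, 66)

Answer: (1, 224, 66, 66)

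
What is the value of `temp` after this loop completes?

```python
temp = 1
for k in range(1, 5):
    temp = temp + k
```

Start at 1, add 1 through 4
`temp` takes the values: 1 → 2 → 4 → 7 → 11

Answer: 11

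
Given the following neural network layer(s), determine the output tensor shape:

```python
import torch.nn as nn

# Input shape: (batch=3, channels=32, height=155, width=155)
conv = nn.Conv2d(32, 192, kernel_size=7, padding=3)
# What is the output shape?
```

Input: (3, 32, 155, 155) -> Output: (3, 192, 155, 155)

Answer: (3, 192, 155, 155)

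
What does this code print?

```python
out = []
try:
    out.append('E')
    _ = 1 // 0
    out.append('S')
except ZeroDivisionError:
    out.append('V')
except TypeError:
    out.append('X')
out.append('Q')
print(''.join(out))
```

Execution trace: 'E' (try body) → 'V' (except ZeroDivisionError) → 'Q' (after the try/except). Output: EVQ

Answer: EVQ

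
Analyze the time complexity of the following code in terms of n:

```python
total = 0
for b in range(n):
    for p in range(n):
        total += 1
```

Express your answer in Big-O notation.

Each loop level contributes: n × n. Multiplying the contributions gives O(n^2).

Answer: O(n^2)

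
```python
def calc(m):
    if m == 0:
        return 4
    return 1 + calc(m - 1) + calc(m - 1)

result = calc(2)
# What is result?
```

calc(m) = 1 + 2·calc(m-1), calc(0)=4. Closed form: (4+1)·2^2 - 1 = 19.

Answer: 19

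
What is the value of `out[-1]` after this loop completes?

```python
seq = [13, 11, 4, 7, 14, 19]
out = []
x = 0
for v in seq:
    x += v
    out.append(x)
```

Cumulative sum ends at 68
`out` takes the values: [] → [13] → [13, 24] → [13, 24, 28] → [13, 24, 28, 35] → [13, 24, 28, 35, 49] → [13, 24, 28, 35, 49, 68]
So `out[-1]` = 68

Answer: 68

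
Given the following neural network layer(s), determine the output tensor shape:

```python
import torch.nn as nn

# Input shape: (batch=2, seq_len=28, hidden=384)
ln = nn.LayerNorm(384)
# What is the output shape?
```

Input: (2, 28, 384) -> Output: (2, 28, 384)

Answer: (2, 28, 384)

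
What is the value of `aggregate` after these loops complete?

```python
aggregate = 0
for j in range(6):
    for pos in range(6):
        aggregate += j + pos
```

Sum of all j+pos for j,pos in 6x6
`aggregate` takes the values: 0 → 1 → 3 → 6 → 10 → 15 → 16 → 18 → 21 → 25 → 30 → 36 → 38 → 41 → 45 → 50 → 56 → 63 → 66 → 70 → 75 → 81 → 88 → 96 → 100 → 105 → 111 → 118 → 126 → 135 → 140 → 146 → 153 → 161 → 170 → 180

Answer: 180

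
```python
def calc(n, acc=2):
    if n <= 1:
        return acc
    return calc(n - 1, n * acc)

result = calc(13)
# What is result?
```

Accumulator trace (n, acc): (13, 2) -> (12, 26) -> (11, 312) -> (10, 3432) -> (9, 34320) -> (8, 308880) -> (7, 2471040) -> (6, 17297280) -> (5, 103783680) -> (4, 518918400) -> (3, 2075673600) -> (2, 6227020800) -> (1, 12454041600) -> return 12454041600

Answer: 12454041600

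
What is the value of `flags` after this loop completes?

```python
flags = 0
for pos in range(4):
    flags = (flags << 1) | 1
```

Build 4 consecutive 1-bits: 0b1111
`flags` takes the values: 0 → 1 → 3 → 7 → 15

Answer: 15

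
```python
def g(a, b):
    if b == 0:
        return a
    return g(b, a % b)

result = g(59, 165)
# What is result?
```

g(59, 165) -> g(165, 59) -> g(59, 47) -> g(47, 12) -> g(12, 11) -> g(11, 1) -> g(1, 0) -> 1

Answer: 1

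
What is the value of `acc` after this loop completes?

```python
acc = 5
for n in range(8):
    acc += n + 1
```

Start at 5, add 1 to 8 = 41
`acc` takes the values: 5 → 6 → 8 → 11 → 15 → 20 → 26 → 33 → 41

Answer: 41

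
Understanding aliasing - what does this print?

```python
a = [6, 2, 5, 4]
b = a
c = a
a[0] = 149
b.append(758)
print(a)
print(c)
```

Key concept: multiple aliases.
Step by step:
`a = [6, 2, 5, 4]` → a = [6, 2, 5, 4]
`b = a` → b = [6, 2, 5, 4] (same object as a)
`c = a` → c = [6, 2, 5, 4] (same object as a, b)
`a[0] = 149` → a = [149, 2, 5, 4] (same object as b, c); b = [149, 2, 5, 4] (same object as a, c); c = [149, 2, 5, 4] (same object as a, b)
`b.append(758)` → a = [149, 2, 5, 4, 758] (same object as b, c); b = [149, 2, 5, 4, 758] (same object as a, c); c = [149, 2, 5, 4, 758] (same object as a, b)
`print(a)` → prints [149, 2, 5, 4, 758]
`print(c)` → prints [149, 2, 5, 4, 758]

Answer:
[149, 2, 5, 4, 758]
[149, 2, 5, 4, 758]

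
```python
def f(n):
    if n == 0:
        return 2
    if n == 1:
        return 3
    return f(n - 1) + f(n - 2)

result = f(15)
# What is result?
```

Build up from base cases: f(0)=2, f(1)=3, f(2)=5, f(3)=8, f(4)=13, f(5)=21, f(6)=34, ..., f(15)=2584

Answer: 2584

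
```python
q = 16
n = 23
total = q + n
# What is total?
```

Trace:
`q = 16` → q = 16
`n = 23` → n = 23
`total = q + n` → total = 39
So total = 39

Answer: 39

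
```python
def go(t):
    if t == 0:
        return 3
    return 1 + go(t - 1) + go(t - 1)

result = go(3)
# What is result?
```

go(t) = 1 + 2·go(t-1), go(0)=3. Closed form: (3+1)·2^3 - 1 = 31.

Answer: 31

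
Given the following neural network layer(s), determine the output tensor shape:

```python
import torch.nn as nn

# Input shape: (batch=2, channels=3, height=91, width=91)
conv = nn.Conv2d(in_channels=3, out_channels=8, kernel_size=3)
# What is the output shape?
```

Input: (2, 3, 91, 91) -> Output: (2, 8, 89, 89)

Answer: (2, 8, 89, 89)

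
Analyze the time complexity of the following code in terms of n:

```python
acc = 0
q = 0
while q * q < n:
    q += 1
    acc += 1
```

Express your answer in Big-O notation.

Each loop level contributes: √n. Multiplying the contributions gives O(√n).

Answer: O(√n)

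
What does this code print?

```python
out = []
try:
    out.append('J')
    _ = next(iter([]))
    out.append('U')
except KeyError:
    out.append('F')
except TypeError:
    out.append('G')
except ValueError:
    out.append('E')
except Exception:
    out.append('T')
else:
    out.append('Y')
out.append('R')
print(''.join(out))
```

Execution trace: 'J' (try body) → 'T' (except Exception) → 'R' (after the try/except). Output: JTR

Answer: JTR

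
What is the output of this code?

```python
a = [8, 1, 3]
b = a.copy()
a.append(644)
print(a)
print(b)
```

Key concept: list.copy() creates independent copy.
Step by step:
`a = [8, 1, 3]` → a = [8, 1, 3]
`b = a.copy()` → b = [8, 1, 3]
`a.append(644)` → a = [8, 1, 3, 644]
`print(a)` → prints [8, 1, 3, 644]
`print(b)` → prints [8, 1, 3]

Answer:
[8, 1, 3, 644]
[8, 1, 3]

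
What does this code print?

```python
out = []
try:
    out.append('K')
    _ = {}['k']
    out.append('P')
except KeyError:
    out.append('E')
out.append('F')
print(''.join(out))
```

Execution trace: 'K' (try body) → 'E' (except KeyError) → 'F' (after the try/except). Output: KEF

Answer: KEF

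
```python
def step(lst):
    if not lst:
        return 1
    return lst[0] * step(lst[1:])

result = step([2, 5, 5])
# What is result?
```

Product over [2, 5, 5] = 2 * 5 * 5 = 50

Answer: 50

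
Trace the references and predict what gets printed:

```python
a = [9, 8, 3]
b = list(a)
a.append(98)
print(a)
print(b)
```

Key concept: list() constructor creates copy.
Step by step:
`a = [9, 8, 3]` → a = [9, 8, 3]
`b = list(a)` → b = [9, 8, 3]
`a.append(98)` → a = [9, 8, 3, 98]
`print(a)` → prints [9, 8, 3, 98]
`print(b)` → prints [9, 8, 3]

Answer:
[9, 8, 3, 98]
[9, 8, 3]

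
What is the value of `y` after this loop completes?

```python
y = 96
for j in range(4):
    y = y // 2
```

Halve 4 times: 96 // 2^4 = 6
`y` takes the values: 96 → 48 → 24 → 12 → 6

Answer: 6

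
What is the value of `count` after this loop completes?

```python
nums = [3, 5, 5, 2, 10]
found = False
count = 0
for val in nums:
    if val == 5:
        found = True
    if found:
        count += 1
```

Count elements after first 5 in [3, 5, 5, 2, 10]
`count` takes the values: 0 → 1 → 2 → 3 → 4

Answer: 4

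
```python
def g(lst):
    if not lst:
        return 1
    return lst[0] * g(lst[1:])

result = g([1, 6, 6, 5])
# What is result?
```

Product over [1, 6, 6, 5] = 1 * 6 * 6 * 5 = 180

Answer: 180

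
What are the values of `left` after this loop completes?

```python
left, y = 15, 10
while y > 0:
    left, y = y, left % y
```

GCD of 15 and 10
`left` takes the values: 15 → 10 → 5

Answer: 5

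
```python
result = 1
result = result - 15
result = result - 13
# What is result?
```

Trace:
`result = 1` → result = 1
`result = result - 15` → result = -14
`result = result - 13` → result = -27
So result = -27

Answer: -27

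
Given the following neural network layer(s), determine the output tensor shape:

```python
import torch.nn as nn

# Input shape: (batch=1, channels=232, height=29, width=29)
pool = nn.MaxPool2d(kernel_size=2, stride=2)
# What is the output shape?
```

Input: (1, 232, 29, 29) -> Output: (1, 232, 14, 14)

Answer: (1, 232, 14, 14)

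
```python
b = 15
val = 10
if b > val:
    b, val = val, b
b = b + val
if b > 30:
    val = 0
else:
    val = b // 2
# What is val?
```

Trace:
`b = 15` → b = 15
`val = 10` → val = 10
`if b > val: ...` → b > val is True → b = 10; val = 15
`b = b + val` → b = 25
`if b > 30: ...` → b > 30 is False, take else branch → val = 12
So val = 12

Answer: 12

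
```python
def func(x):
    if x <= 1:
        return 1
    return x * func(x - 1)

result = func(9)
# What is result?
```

func(9) = 9 * 8 * 7 * 6 * 5 * 4 * 3 * 2 * 1 = 362880

Answer: 362880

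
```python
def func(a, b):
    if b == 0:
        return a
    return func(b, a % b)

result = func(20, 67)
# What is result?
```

func(20, 67) -> func(67, 20) -> func(20, 7) -> func(7, 6) -> func(6, 1) -> func(1, 0) -> 1

Answer: 1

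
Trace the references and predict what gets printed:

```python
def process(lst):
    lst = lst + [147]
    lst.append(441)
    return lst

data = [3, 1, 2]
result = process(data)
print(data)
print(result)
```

Key concept: rebinding parameter vs mutation.
Step by step:
`data = [3, 1, 2]` → data = [3, 1, 2]
`result = process(data)` → result = [3, 1, 2, 147, 441]
`print(data)` → prints [3, 1, 2]
`print(result)` → prints [3, 1, 2, 147, 441]

Answer:
[3, 1, 2]
[3, 1, 2, 147, 441]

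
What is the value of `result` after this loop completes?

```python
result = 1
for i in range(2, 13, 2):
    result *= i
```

Product of even numbers 2 to 12
`result` takes the values: 1 → 2 → 8 → 48 → 384 → 3840 → 46080

Answer: 46080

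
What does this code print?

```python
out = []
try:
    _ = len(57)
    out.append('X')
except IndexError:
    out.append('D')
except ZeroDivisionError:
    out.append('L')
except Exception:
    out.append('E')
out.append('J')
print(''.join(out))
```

Execution trace: 'E' (except Exception) → 'J' (after the try/except). Output: EJ

Answer: EJ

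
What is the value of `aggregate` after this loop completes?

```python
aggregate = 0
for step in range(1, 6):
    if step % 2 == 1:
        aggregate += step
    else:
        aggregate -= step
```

Add odd, subtract even
`aggregate` takes the values: 0 → 1 → -1 → 2 → -2 → 3

Answer: 3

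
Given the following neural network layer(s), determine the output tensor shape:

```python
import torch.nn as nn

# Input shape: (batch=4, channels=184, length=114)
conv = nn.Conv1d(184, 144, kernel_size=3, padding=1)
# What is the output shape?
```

Input: (4, 184, 114) -> Output: (4, 144, 114)

Answer: (4, 144, 114)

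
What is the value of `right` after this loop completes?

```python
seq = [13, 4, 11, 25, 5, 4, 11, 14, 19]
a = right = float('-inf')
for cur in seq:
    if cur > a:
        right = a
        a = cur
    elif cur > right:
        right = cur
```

Second largest (with repeats) in [13, 4, 11, 25, 5, 4, 11, 14, 19]
`right` takes the values: -inf → 4 → 11 → 13 → 14 → 19

Answer: 19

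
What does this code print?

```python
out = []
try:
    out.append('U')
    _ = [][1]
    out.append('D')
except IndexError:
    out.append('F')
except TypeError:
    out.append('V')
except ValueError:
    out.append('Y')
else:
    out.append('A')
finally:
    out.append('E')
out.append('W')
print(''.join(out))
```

Execution trace: 'U' (try body) → 'F' (except IndexError) → 'E' (finally) → 'W' (after the try/except). Output: UFEW

Answer: UFEW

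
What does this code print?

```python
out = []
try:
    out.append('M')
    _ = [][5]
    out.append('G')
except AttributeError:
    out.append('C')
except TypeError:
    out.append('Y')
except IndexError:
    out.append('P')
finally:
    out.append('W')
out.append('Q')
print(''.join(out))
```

Execution trace: 'M' (try body) → 'P' (except IndexError) → 'W' (finally) → 'Q' (after the try/except). Output: MPWQ

Answer: MPWQ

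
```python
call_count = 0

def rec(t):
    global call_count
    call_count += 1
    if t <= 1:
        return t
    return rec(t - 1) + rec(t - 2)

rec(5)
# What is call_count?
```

Calls(t) = 1 + Calls(t-1) + Calls(t-2); Calls(0)=Calls(1)=1. For t=5 this gives 15.

Answer: 15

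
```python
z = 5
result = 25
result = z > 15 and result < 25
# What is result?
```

Trace:
`z = 5` → z = 5
`result = 25` → result = 25
`result = z > 15 and result < 25` → result = False
So result = False

Answer: False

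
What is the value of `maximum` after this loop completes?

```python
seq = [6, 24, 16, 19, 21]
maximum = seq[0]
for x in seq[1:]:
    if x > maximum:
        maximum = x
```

Maximum of [6, 24, 16, 19, 21]
`maximum` takes the values: 6 → 24

Answer: 24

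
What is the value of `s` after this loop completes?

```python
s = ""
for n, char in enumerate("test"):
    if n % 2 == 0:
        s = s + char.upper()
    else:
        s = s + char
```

Uppercase even positions in 'test'
`s` takes the values: "" → "T" → "Te" → "TeS" → "TeSt"

Answer: "TeSt"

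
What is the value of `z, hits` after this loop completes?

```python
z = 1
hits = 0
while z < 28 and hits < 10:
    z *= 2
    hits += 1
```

Double until >= 28 or 10 iterations
`z, hits` takes the values: (1, 0) → (2, 0) → (2, 1) → (4, 1) → (4, 2) → (8, 2) → (8, 3) → (16, 3) → (16, 4) → (32, 4) → (32, 5)

Answer: 32, 5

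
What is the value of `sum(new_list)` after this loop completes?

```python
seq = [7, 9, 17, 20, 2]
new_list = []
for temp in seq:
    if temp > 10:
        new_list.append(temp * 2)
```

Sum of doubled values > 10
`new_list` takes the values: [] → [34] → [34, 40]
So `sum(new_list)` = 74

Answer: 74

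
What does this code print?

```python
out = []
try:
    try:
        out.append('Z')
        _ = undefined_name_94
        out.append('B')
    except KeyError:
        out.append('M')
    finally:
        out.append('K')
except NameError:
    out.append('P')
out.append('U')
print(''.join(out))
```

Execution trace: 'Z' (try body) → 'K' (finally) → 'P' (outer except NameError) → 'U' (after the try/except). Output: ZKPU

Answer: ZKPU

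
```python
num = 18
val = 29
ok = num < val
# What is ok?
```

Trace:
`num = 18` → num = 18
`val = 29` → val = 29
`ok = num < val` → ok = True
So ok = True

Answer: True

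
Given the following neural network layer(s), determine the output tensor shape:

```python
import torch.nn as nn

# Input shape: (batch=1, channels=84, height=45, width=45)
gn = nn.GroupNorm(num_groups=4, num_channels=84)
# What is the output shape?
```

Input: (1, 84, 45, 45) -> Output: (1, 84, 45, 45)

Answer: (1, 84, 45, 45)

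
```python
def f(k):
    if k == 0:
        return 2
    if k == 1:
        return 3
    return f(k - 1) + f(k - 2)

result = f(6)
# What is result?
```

Build up from base cases: f(0)=2, f(1)=3, f(2)=5, f(3)=8, f(4)=13, f(5)=21, f(6)=34

Answer: 34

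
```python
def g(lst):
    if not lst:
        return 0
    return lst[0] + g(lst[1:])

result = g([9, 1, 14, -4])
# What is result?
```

9 + 1 + 14 + (-4) + 0 = 20

Answer: 20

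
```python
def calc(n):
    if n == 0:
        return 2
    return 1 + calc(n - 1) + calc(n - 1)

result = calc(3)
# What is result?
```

calc(n) = 1 + 2·calc(n-1), calc(0)=2. Closed form: (2+1)·2^3 - 1 = 23.

Answer: 23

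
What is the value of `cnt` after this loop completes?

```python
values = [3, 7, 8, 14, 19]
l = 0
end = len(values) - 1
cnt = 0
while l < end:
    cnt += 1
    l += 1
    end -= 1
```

Iterations until pointers meet (list length 5)
`cnt` takes the values: 0 → 1 → 2

Answer: 2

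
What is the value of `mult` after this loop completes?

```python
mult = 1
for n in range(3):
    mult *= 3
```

3^3 = 27
`mult` takes the values: 1 → 3 → 9 → 27

Answer: 27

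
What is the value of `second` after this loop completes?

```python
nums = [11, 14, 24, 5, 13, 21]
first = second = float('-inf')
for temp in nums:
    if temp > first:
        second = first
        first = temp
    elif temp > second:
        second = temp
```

Second largest (with repeats) in [11, 14, 24, 5, 13, 21]
`second` takes the values: -inf → 11 → 14 → 21

Answer: 21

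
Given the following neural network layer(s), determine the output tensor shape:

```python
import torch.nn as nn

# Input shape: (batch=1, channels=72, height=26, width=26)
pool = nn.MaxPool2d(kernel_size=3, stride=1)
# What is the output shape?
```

Input: (1, 72, 26, 26) -> Output: (1, 72, 24, 24)

Answer: (1, 72, 24, 24)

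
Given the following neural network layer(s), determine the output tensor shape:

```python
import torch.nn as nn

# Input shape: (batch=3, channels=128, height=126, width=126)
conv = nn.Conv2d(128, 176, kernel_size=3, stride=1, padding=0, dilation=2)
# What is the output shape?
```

Input: (3, 128, 126, 126) -> Output: (3, 176, 122, 122)

Answer: (3, 176, 122, 122)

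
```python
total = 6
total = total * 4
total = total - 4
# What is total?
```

Trace:
`total = 6` → total = 6
`total = total * 4` → total = 24
`total = total - 4` → total = 20
So total = 20

Answer: 20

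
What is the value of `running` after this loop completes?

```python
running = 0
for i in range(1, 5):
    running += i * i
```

Sum of squares 1² to 4² = 30
`running` takes the values: 0 → 1 → 5 → 14 → 30

Answer: 30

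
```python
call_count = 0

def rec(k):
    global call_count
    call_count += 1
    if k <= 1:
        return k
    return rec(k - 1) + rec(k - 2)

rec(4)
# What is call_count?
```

Calls(k) = 1 + Calls(k-1) + Calls(k-2); Calls(0)=Calls(1)=1. For k=4 this gives 9.

Answer: 9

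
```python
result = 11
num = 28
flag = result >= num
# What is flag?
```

Trace:
`result = 11` → result = 11
`num = 28` → num = 28
`flag = result >= num` → flag = False
So flag = False

Answer: False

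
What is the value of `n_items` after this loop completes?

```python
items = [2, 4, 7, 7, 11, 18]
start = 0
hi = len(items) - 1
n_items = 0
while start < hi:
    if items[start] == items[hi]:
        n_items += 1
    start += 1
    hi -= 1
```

Count matching pairs from ends
`n_items` takes the values: 0 → 1

Answer: 1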